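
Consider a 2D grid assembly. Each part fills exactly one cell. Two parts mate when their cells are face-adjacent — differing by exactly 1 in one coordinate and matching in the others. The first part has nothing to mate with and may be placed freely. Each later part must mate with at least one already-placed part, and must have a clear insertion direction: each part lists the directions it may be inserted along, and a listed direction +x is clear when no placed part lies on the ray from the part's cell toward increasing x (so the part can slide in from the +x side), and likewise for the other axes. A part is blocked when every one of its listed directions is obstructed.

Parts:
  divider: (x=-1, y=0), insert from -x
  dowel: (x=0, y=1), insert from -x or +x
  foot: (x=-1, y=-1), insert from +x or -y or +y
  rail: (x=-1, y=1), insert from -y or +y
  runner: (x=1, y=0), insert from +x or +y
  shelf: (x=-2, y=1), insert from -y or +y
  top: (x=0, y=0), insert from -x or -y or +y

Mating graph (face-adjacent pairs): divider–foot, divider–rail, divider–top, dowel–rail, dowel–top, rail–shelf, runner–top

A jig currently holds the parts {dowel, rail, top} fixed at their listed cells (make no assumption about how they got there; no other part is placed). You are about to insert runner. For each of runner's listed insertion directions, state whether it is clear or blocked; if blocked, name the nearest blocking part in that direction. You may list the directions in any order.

+x: ray from runner(1, 0) has no placed part ⇒ clear
+y: ray from runner(1, 0) has no placed part ⇒ clear

+x: clear; +y: clear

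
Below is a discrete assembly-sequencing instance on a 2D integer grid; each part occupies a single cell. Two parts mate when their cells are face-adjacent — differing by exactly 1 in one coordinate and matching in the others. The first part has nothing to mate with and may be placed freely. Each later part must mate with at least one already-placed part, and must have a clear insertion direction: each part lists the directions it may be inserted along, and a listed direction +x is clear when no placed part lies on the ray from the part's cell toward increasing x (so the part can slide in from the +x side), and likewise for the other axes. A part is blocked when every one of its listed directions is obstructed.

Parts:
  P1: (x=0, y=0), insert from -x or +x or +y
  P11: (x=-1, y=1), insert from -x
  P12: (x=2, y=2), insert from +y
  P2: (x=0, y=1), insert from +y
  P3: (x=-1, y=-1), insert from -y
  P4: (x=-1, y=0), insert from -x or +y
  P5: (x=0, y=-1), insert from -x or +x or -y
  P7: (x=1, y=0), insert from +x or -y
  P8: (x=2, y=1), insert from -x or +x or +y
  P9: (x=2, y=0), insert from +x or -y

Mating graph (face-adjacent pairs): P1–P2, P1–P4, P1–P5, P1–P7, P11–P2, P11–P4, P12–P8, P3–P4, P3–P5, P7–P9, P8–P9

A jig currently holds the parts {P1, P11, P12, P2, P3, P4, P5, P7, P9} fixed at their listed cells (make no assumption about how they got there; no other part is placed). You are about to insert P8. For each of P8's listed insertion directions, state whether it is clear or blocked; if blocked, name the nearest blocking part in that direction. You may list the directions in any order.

+x: clear; +y: blocked by P12; -x: blocked by P2

-x: nearest on ray is P2@(0, 1) ⇒ blocked
+x: ray from P8(2, 1) has no placed part ⇒ clear
+y: nearest on ray is P12@(2, 2) ⇒ blocked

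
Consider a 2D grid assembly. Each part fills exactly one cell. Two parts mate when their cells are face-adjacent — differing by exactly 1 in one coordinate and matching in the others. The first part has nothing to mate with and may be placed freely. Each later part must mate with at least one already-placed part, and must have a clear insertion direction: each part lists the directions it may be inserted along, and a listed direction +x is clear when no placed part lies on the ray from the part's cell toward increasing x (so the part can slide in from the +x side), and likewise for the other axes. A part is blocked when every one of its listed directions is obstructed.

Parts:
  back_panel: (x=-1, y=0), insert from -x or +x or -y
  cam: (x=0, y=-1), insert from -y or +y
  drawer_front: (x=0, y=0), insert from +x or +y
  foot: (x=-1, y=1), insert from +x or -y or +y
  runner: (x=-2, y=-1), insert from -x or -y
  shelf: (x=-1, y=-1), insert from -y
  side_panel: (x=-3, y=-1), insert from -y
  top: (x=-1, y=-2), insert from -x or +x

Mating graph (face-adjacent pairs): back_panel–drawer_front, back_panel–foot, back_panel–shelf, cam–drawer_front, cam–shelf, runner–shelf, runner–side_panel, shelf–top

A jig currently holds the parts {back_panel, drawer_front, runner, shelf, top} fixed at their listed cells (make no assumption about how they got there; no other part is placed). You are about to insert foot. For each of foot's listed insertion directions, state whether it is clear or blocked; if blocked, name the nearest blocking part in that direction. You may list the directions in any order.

+x: clear; +y: clear; -y: blocked by back_panel

+x: ray from foot(-1, 1) has no placed part ⇒ clear
-y: nearest on ray is back_panel@(-1, 0) ⇒ blocked
+y: ray from foot(-1, 1) has no placed part ⇒ clear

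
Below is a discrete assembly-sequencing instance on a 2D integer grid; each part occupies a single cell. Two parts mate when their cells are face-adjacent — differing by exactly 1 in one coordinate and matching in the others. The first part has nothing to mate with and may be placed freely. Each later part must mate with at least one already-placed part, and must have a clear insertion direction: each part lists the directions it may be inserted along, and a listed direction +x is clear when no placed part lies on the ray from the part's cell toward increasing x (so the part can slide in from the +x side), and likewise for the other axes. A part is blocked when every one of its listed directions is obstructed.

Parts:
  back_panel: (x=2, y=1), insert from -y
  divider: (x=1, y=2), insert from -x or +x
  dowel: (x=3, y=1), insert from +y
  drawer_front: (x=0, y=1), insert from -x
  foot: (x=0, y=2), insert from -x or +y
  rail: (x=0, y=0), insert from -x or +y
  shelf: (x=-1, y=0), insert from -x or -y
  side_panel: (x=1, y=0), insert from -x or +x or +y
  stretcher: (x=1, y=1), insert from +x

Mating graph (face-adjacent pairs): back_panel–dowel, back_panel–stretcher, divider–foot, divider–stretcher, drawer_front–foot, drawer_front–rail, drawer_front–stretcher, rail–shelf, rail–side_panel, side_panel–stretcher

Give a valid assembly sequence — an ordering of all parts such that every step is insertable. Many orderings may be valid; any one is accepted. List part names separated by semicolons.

1. drawer_front@(0, 1) [-x clear] — {drawer_front}
2. foot@(0, 2) [-x clear] — {drawer_front, foot}
3. divider@(1, 2) [+x clear] — {divider, drawer_front, foot}
4. rail@(0, 0) [-x clear] — {divider, drawer_front, foot, rail}
5. shelf@(-1, 0) [-x clear] — {divider, drawer_front, foot, rail, shelf}
6. stretcher@(1, 1) [+x clear] — {divider, drawer_front, foot, rail, shelf, stretcher}
7. back_panel@(2, 1) [-y clear] — {back_panel, divider, drawer_front, foot, rail, shelf, stretcher}
8. dowel@(3, 1) [+y clear] — {back_panel, divider, dowel, drawer_front, foot, rail, shelf, stretcher}
9. side_panel@(1, 0) [+x clear] — {back_panel, divider, dowel, drawer_front, foot, rail, shelf, side_panel, stretcher}

drawer_front; foot; divider; rail; shelf; stretcher; back_panel; dowel; side_panel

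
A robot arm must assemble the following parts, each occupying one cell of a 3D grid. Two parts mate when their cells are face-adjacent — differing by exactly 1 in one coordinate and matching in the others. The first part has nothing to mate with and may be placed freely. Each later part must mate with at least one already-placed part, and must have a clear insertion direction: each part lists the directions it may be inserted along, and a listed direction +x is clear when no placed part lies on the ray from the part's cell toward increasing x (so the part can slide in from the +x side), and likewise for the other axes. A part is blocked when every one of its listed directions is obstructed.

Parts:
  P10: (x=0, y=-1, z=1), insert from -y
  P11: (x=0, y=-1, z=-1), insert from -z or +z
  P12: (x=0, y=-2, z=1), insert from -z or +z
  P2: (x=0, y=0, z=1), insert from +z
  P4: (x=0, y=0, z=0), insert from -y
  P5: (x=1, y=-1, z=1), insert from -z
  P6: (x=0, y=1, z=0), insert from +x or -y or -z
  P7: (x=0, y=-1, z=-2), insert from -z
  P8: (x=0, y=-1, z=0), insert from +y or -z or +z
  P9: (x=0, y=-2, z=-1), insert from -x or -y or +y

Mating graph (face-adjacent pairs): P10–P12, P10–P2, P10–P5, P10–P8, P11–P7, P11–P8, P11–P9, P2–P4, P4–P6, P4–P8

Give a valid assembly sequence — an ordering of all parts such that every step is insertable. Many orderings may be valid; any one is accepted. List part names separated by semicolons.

P10; P5; P12; P2; P4; P6; P8; P11; P7; P9

1. P10@(0, -1, 1) [-y clear] — {P10}
2. P5@(1, -1, 1) [-z clear] — {P10, P5}
3. P12@(0, -2, 1) [-z clear] — {P10, P12, P5}
4. P2@(0, 0, 1) [+z clear] — {P10, P12, P2, P5}
5. P4@(0, 0, 0) [-y clear] — {P10, P12, P2, P4, P5}
6. P6@(0, 1, 0) [+x clear] — {P10, P12, P2, P4, P5, P6}
7. P8@(0, -1, 0) [-z clear] — {P10, P12, P2, P4, P5, P6, P8}
8. P11@(0, -1, -1) [-z clear] — {P10, P11, P12, P2, P4, P5, P6, P8}
9. P7@(0, -1, -2) [-z clear] — {P10, P11, P12, P2, P4, P5, P6, P7, P8}
10. P9@(0, -2, -1) [-x clear] — {P10, P11, P12, P2, P4, P5, P6, P7, P8, P9}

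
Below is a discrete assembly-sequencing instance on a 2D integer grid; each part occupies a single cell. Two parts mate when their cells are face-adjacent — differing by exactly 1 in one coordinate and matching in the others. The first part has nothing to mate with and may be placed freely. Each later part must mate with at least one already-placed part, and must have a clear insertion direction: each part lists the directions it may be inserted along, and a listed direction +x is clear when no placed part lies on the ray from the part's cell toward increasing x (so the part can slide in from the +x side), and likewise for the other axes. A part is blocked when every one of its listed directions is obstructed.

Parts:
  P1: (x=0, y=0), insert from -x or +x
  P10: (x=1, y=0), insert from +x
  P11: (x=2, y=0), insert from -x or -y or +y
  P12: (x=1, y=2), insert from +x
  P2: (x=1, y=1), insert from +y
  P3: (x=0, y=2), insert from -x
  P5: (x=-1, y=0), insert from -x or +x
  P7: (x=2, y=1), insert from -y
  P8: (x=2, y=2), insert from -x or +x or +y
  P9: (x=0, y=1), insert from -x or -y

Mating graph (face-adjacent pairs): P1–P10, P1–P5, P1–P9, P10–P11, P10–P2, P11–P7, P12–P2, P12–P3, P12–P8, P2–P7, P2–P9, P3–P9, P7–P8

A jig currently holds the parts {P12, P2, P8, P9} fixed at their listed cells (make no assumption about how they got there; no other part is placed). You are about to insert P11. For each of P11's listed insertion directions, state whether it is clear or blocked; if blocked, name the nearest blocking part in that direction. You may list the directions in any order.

+y: blocked by P8; -x: clear; -y: clear

-x: ray from P11(2, 0) has no placed part ⇒ clear
-y: ray from P11(2, 0) has no placed part ⇒ clear
+y: nearest on ray is P8@(2, 2) ⇒ blocked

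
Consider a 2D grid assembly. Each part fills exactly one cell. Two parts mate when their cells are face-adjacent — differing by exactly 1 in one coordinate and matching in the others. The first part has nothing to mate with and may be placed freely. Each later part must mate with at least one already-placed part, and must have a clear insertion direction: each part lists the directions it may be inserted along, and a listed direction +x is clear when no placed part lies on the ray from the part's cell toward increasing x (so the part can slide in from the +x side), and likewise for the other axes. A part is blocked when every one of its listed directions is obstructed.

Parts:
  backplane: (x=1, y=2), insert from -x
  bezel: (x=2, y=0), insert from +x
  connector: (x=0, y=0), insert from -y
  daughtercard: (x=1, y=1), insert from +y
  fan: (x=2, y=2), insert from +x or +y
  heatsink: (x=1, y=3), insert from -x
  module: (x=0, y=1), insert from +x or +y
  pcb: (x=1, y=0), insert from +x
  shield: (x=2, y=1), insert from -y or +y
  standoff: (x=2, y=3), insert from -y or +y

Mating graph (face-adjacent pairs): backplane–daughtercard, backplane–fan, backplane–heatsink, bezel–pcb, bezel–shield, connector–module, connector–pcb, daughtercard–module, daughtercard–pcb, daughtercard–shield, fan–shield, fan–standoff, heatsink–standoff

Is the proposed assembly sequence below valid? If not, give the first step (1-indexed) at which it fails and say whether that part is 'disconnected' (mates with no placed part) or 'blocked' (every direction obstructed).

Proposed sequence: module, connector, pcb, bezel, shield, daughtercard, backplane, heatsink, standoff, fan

1. module@(0, 1) [+x clear] — {module}
2. connector@(0, 0) [-y clear] — {connector, module}
3. pcb@(1, 0) [+x clear] — {connector, module, pcb}
4. bezel@(2, 0) [+x clear] — {bezel, connector, module, pcb}
5. shield@(2, 1) [+y clear] — {bezel, connector, module, pcb, shield}
6. daughtercard@(1, 1) [+y clear] — {bezel, connector, daughtercard, module, pcb, shield}
7. backplane@(1, 2) [-x clear] — {backplane, bezel, connector, daughtercard, module, pcb, shield}
8. heatsink@(1, 3) [-x clear] — {backplane, bezel, connector, daughtercard, heatsink, module, pcb, shield}
9. standoff@(2, 3) [+y clear] — {backplane, bezel, connector, daughtercard, heatsink, module, pcb, shield, standoff}
10. fan@(2, 2) [+x clear] — {backplane, bezel, connector, daughtercard, fan, heatsink, module, pcb, shield, standoff}

Valid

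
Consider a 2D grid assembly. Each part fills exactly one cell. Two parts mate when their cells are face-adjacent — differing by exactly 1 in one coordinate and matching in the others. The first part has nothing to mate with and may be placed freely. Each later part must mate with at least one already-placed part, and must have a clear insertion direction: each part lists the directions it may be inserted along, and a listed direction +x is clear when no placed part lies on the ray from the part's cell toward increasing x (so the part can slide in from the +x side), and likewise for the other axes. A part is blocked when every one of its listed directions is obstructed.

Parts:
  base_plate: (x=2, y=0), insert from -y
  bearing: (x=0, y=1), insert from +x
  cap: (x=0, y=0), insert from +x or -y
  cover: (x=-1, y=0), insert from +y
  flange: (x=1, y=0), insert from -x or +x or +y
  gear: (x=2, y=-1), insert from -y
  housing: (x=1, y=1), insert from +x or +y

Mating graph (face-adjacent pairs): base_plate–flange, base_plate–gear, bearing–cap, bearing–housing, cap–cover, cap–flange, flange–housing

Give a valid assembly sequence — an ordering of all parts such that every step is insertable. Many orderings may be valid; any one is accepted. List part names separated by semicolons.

1. flange@(1, 0) [-x clear] — {flange}
2. cap@(0, 0) [-y clear] — {cap, flange}
3. cover@(-1, 0) [+y clear] — {cap, cover, flange}
4. base_plate@(2, 0) [-y clear] — {base_plate, cap, cover, flange}
5. gear@(2, -1) [-y clear] — {base_plate, cap, cover, flange, gear}
6. bearing@(0, 1) [+x clear] — {base_plate, bearing, cap, cover, flange, gear}
7. housing@(1, 1) [+x clear] — {base_plate, bearing, cap, cover, flange, gear, housing}

flange; cap; cover; base_plate; gear; bearing; housing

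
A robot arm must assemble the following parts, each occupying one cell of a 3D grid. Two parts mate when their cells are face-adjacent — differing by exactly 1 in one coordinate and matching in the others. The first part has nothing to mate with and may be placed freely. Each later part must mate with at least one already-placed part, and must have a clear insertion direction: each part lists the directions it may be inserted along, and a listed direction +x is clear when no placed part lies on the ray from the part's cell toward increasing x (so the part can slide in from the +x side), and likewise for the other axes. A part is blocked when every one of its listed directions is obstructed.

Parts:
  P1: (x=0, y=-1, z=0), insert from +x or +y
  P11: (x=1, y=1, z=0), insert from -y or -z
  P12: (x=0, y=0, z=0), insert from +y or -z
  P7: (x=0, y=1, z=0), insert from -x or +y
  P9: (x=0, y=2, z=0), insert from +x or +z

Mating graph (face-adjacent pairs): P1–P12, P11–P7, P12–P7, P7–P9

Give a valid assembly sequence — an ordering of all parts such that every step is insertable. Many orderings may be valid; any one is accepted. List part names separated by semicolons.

1. P11@(1, 1, 0) [-y clear] — {P11}
2. P7@(0, 1, 0) [-x clear] — {P11, P7}
3. P12@(0, 0, 0) [-z clear] — {P11, P12, P7}
4. P1@(0, -1, 0) [+x clear] — {P1, P11, P12, P7}
5. P9@(0, 2, 0) [+x clear] — {P1, P11, P12, P7, P9}

P11; P7; P12; P1; P9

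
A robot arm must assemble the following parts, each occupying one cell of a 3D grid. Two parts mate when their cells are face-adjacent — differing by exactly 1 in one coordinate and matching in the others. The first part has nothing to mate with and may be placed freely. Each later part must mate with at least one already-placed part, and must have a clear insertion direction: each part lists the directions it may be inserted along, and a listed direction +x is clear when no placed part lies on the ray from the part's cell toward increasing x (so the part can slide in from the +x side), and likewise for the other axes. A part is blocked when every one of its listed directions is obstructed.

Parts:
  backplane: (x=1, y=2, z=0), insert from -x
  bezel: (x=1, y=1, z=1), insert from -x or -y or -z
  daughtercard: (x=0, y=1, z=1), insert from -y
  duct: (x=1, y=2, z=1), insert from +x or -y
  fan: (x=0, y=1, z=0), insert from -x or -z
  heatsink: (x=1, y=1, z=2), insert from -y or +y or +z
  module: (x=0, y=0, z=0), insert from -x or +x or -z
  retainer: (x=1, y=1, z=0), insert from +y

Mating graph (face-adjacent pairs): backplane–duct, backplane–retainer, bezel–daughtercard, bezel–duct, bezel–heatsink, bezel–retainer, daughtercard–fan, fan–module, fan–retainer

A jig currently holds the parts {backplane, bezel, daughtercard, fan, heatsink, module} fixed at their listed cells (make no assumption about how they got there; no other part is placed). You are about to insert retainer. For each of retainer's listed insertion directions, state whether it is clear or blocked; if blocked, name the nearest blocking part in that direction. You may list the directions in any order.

+y: nearest on ray is backplane@(1, 2, 0) ⇒ blocked

+y: blocked by backplane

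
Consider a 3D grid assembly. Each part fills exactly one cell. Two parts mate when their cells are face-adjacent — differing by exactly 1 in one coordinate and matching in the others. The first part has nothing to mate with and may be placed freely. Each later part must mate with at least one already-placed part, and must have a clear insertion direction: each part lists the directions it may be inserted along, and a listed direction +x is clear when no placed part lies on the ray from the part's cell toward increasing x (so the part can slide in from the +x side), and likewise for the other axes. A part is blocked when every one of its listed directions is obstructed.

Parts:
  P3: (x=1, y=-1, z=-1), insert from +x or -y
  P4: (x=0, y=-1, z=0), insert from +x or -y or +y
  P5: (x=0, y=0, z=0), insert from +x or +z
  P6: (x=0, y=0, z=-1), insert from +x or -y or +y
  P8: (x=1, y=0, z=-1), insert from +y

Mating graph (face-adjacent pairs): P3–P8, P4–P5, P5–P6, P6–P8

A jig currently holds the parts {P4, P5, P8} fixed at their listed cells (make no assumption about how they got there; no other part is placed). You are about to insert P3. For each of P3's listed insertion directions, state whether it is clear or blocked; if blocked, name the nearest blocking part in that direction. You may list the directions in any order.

+x: clear; -y: clear

+x: ray from P3(1, -1, -1) has no placed part ⇒ clear
-y: ray from P3(1, -1, -1) has no placed part ⇒ clear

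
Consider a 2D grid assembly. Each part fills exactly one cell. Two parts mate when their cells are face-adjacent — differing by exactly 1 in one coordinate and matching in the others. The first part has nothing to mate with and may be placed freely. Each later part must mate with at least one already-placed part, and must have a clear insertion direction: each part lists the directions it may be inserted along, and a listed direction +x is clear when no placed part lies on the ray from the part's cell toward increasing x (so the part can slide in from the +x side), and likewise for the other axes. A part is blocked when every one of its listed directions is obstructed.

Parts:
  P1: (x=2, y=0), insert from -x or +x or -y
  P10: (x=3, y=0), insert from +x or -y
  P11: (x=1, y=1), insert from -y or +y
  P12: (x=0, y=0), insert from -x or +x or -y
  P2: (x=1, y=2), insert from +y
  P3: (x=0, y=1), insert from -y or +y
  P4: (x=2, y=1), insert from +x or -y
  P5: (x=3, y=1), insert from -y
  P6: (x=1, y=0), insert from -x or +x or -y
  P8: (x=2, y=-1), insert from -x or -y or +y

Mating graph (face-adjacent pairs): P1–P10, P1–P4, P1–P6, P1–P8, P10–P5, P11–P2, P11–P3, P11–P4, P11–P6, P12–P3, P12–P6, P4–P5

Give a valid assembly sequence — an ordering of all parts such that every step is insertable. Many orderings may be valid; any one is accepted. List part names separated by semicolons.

P2; P11; P6; P1; P3; P12; P8; P4; P5; P10

1. P2@(1, 2) [+y clear] — {P2}
2. P11@(1, 1) [-y clear] — {P11, P2}
3. P6@(1, 0) [-x clear] — {P11, P2, P6}
4. P1@(2, 0) [+x clear] — {P1, P11, P2, P6}
5. P3@(0, 1) [-y clear] — {P1, P11, P2, P3, P6}
6. P12@(0, 0) [-x clear] — {P1, P11, P12, P2, P3, P6}
7. P8@(2, -1) [-x clear] — {P1, P11, P12, P2, P3, P6, P8}
8. P4@(2, 1) [+x clear] — {P1, P11, P12, P2, P3, P4, P6, P8}
9. P5@(3, 1) [-y clear] — {P1, P11, P12, P2, P3, P4, P5, P6, P8}
10. P10@(3, 0) [+x clear] — {P1, P10, P11, P12, P2, P3, P4, P5, P6, P8}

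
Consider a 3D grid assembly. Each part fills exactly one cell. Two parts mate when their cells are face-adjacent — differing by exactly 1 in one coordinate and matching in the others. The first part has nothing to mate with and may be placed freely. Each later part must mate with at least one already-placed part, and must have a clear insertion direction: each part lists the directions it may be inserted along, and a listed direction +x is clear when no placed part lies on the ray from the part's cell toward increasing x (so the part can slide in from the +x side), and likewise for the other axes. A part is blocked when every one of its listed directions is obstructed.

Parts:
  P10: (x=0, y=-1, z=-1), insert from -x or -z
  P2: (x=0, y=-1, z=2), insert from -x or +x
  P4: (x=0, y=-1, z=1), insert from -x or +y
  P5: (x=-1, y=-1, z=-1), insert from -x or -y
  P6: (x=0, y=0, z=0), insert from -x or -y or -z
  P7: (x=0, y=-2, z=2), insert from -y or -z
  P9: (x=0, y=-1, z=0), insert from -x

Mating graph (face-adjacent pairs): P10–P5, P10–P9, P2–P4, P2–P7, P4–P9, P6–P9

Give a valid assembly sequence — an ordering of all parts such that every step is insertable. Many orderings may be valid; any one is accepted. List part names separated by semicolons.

1. P10@(0, -1, -1) [-x clear] — {P10}
2. P5@(-1, -1, -1) [-x clear] — {P10, P5}
3. P9@(0, -1, 0) [-x clear] — {P10, P5, P9}
4. P6@(0, 0, 0) [-x clear] — {P10, P5, P6, P9}
5. P4@(0, -1, 1) [-x clear] — {P10, P4, P5, P6, P9}
6. P2@(0, -1, 2) [-x clear] — {P10, P2, P4, P5, P6, P9}
7. P7@(0, -2, 2) [-y clear] — {P10, P2, P4, P5, P6, P7, P9}

P10; P5; P9; P6; P4; P2; P7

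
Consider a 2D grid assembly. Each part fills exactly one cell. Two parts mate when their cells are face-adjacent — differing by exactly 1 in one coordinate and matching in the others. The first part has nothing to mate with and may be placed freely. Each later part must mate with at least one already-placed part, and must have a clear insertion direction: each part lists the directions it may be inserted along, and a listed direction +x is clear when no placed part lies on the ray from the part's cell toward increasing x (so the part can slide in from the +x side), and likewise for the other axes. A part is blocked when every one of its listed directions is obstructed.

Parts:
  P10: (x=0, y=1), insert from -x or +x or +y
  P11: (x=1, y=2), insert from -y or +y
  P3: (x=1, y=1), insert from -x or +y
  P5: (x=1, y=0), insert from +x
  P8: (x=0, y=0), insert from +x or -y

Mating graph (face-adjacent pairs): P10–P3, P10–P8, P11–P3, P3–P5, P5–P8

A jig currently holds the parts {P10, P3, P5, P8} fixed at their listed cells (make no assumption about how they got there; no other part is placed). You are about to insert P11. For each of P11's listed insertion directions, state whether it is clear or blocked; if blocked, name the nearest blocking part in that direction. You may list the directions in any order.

-y: nearest on ray is P3@(1, 1) ⇒ blocked
+y: ray from P11(1, 2) has no placed part ⇒ clear

+y: clear; -y: blocked by P3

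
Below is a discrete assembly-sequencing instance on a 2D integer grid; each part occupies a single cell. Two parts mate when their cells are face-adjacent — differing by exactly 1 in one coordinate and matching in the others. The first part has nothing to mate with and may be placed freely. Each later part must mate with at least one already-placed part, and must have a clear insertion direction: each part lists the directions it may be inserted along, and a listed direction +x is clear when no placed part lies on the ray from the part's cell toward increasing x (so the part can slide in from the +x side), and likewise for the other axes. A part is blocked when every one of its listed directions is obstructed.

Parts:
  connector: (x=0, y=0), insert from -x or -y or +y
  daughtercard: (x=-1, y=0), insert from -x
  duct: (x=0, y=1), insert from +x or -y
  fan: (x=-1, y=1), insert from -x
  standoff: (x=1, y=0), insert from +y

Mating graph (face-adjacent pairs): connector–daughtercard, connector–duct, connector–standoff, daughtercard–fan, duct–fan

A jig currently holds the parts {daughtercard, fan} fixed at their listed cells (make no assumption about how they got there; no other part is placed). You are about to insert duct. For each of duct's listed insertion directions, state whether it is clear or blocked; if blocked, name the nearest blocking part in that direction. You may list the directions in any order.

+x: clear; -y: clear

+x: ray from duct(0, 1) has no placed part ⇒ clear
-y: ray from duct(0, 1) has no placed part ⇒ clear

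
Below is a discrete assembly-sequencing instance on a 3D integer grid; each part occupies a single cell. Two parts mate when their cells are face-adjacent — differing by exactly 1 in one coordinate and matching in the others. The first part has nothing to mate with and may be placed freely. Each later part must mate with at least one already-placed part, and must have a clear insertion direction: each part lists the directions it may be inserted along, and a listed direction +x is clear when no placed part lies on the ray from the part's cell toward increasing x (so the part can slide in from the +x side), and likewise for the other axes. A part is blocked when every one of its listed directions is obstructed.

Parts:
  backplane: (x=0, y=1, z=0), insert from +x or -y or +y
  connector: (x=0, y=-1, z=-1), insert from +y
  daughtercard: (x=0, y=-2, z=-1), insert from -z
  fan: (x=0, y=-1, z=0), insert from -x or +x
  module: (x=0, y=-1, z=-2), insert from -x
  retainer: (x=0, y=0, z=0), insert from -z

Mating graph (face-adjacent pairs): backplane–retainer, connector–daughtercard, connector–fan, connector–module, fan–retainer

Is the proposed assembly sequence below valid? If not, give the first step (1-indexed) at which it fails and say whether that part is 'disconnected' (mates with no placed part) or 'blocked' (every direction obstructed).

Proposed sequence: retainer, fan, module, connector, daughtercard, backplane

1. retainer@(0, 0, 0) [-z clear] — {retainer}
2. fan@(0, -1, 0) [-x clear] — {fan, retainer}
3. module@(0, -1, -2) — no placed neighbour ⇒ disconnected

Invalid at step 3 (disconnected)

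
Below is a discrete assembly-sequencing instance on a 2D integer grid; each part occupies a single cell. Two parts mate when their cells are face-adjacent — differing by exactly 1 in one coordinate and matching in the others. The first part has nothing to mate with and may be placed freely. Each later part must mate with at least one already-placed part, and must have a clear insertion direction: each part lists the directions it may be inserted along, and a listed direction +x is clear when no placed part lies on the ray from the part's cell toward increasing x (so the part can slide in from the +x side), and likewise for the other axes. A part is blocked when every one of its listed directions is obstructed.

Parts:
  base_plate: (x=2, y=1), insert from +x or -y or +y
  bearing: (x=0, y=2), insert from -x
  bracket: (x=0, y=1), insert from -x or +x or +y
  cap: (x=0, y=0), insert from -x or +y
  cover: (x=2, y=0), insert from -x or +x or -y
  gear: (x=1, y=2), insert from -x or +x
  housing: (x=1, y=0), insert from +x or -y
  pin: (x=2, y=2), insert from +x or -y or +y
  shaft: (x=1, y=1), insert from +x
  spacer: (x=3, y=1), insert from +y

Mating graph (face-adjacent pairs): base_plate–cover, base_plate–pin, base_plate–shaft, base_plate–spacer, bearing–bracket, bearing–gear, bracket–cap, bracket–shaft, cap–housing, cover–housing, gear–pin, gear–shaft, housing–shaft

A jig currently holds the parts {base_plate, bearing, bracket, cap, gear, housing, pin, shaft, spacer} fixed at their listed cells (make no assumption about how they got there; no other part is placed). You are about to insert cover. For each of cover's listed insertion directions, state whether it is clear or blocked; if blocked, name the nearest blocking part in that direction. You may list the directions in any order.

-x: nearest on ray is housing@(1, 0) ⇒ blocked
+x: ray from cover(2, 0) has no placed part ⇒ clear
-y: ray from cover(2, 0) has no placed part ⇒ clear

+x: clear; -x: blocked by housing; -y: clear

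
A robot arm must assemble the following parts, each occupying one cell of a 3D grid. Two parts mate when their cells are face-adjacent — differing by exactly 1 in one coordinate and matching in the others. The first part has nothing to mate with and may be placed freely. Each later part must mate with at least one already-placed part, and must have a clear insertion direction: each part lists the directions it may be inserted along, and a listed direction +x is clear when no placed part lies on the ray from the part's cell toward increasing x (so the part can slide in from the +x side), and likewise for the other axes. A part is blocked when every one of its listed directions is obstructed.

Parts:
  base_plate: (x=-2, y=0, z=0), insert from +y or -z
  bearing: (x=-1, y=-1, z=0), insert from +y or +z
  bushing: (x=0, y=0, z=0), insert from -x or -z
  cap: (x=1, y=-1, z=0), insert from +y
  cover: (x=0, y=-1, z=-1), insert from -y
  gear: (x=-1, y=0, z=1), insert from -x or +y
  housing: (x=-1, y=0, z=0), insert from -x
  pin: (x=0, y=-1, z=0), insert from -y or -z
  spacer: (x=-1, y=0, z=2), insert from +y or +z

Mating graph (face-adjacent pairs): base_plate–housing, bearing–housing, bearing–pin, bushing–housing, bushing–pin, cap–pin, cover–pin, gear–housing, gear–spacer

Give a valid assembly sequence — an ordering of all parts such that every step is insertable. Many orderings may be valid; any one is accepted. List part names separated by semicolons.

1. pin@(0, -1, 0) [-y clear] — {pin}
2. cap@(1, -1, 0) [+y clear] — {cap, pin}
3. bushing@(0, 0, 0) [-x clear] — {bushing, cap, pin}
4. housing@(-1, 0, 0) [-x clear] — {bushing, cap, housing, pin}
5. gear@(-1, 0, 1) [-x clear] — {bushing, cap, gear, housing, pin}
6. spacer@(-1, 0, 2) [+y clear] — {bushing, cap, gear, housing, pin, spacer}
7. base_plate@(-2, 0, 0) [+y clear] — {base_plate, bushing, cap, gear, housing, pin, spacer}
8. cover@(0, -1, -1) [-y clear] — {base_plate, bushing, cap, cover, gear, housing, pin, spacer}
9. bearing@(-1, -1, 0) [+z clear] — {base_plate, bearing, bushing, cap, cover, gear, housing, pin, spacer}

pin; cap; bushing; housing; gear; spacer; base_plate; cover; bearing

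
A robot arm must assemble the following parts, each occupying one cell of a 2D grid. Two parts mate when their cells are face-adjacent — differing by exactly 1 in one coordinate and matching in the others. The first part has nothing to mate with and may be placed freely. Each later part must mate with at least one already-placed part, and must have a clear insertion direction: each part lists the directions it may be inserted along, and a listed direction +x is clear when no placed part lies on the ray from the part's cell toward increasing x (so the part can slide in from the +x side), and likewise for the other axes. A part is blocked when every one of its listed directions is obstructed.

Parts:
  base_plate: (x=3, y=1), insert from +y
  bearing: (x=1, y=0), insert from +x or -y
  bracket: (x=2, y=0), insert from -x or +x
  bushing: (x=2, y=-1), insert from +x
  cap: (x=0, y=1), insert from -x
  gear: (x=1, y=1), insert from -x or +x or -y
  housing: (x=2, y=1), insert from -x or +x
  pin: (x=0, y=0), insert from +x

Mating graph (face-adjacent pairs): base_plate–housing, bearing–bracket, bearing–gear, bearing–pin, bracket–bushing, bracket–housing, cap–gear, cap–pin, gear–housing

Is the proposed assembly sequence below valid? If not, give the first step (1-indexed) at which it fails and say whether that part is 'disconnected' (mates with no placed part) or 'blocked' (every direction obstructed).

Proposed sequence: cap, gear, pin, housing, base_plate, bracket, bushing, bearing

Valid

1. cap@(0, 1) [-x clear] — {cap}
2. gear@(1, 1) [+x clear] — {cap, gear}
3. pin@(0, 0) [+x clear] — {cap, gear, pin}
4. housing@(2, 1) [+x clear] — {cap, gear, housing, pin}
5. base_plate@(3, 1) [+y clear] — {base_plate, cap, gear, housing, pin}
6. bracket@(2, 0) [+x clear] — {base_plate, bracket, cap, gear, housing, pin}
7. bushing@(2, -1) [+x clear] — {base_plate, bracket, bushing, cap, gear, housing, pin}
8. bearing@(1, 0) [-y clear] — {base_plate, bearing, bracket, bushing, cap, gear, housing, pin}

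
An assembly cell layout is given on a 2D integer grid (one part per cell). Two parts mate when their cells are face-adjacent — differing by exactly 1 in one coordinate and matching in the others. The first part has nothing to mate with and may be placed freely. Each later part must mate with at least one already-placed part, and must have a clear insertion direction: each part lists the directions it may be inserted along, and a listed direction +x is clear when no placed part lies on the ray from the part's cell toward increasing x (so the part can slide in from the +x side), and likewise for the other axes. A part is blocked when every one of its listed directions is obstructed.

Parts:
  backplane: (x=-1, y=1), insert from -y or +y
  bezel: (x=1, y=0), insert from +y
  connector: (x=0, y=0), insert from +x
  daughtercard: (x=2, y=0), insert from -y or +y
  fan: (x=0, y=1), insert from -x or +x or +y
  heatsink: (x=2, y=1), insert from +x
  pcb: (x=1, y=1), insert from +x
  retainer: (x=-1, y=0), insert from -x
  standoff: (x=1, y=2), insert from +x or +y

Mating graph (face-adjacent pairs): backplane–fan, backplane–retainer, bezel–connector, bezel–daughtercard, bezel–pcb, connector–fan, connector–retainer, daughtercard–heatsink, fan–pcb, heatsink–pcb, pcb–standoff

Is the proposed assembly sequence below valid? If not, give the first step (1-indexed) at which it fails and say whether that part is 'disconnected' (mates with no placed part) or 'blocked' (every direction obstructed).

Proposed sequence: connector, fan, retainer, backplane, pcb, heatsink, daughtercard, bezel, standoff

1. connector@(0, 0) [+x clear] — {connector}
2. fan@(0, 1) [-x clear] — {connector, fan}
3. retainer@(-1, 0) [-x clear] — {connector, fan, retainer}
4. backplane@(-1, 1) [+y clear] — {backplane, connector, fan, retainer}
5. pcb@(1, 1) [+x clear] — {backplane, connector, fan, pcb, retainer}
6. heatsink@(2, 1) [+x clear] — {backplane, connector, fan, heatsink, pcb, retainer}
7. daughtercard@(2, 0) [-y clear] — {backplane, connector, daughtercard, fan, heatsink, pcb, retainer}
8. bezel@(1, 0) — +y all obstructed ⇒ blocked

Invalid at step 8 (blocked)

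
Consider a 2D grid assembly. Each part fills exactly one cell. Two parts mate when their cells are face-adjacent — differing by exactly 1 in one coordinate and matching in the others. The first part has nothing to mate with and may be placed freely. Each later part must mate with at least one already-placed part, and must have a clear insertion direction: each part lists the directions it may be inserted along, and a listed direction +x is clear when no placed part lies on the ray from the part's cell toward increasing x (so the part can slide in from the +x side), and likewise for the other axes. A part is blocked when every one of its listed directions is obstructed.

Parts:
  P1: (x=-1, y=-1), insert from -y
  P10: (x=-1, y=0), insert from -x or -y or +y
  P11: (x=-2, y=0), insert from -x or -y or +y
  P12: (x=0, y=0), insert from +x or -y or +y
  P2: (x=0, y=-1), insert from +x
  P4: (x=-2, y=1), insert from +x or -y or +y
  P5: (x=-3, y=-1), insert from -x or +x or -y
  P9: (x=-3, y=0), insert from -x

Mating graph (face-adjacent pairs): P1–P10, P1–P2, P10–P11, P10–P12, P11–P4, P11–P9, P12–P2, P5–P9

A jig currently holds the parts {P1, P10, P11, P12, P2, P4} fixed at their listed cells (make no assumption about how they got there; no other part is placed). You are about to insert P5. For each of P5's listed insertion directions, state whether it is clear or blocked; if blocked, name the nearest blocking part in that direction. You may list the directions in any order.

+x: blocked by P1; -x: clear; -y: clear

-x: ray from P5(-3, -1) has no placed part ⇒ clear
+x: nearest on ray is P1@(-1, -1) ⇒ blocked
-y: ray from P5(-3, -1) has no placed part ⇒ clear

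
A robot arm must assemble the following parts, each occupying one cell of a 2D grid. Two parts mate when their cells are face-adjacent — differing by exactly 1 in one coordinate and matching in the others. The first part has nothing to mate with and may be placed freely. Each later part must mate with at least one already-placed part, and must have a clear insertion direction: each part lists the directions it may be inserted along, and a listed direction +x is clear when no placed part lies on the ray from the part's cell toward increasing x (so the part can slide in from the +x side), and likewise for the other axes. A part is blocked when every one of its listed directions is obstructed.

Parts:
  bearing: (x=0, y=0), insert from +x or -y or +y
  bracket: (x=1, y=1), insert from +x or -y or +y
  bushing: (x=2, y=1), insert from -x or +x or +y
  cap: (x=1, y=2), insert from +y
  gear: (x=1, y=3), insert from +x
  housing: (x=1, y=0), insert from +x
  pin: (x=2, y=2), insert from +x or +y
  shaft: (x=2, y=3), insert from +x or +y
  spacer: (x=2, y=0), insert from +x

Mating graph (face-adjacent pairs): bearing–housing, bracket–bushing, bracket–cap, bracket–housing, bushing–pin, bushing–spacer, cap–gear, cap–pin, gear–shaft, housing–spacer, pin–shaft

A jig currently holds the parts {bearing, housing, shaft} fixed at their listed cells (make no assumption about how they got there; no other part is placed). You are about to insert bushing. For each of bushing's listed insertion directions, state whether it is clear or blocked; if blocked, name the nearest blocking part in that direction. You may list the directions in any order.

-x: ray from bushing(2, 1) has no placed part ⇒ clear
+x: ray from bushing(2, 1) has no placed part ⇒ clear
+y: nearest on ray is shaft@(2, 3) ⇒ blocked

+x: clear; +y: blocked by shaft; -x: clear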